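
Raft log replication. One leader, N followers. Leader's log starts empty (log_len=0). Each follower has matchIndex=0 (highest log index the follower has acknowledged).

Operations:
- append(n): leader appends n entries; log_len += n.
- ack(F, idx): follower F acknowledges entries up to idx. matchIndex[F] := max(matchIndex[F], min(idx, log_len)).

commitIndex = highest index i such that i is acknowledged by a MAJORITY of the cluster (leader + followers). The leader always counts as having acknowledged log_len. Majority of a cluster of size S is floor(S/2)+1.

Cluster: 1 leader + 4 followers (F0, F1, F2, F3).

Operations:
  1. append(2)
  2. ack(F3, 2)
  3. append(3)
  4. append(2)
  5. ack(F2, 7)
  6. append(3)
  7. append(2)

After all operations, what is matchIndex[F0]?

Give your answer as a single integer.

Answer: 0

Derivation:
Op 1: append 2 -> log_len=2
Op 2: F3 acks idx 2 -> match: F0=0 F1=0 F2=0 F3=2; commitIndex=0
Op 3: append 3 -> log_len=5
Op 4: append 2 -> log_len=7
Op 5: F2 acks idx 7 -> match: F0=0 F1=0 F2=7 F3=2; commitIndex=2
Op 6: append 3 -> log_len=10
Op 7: append 2 -> log_len=12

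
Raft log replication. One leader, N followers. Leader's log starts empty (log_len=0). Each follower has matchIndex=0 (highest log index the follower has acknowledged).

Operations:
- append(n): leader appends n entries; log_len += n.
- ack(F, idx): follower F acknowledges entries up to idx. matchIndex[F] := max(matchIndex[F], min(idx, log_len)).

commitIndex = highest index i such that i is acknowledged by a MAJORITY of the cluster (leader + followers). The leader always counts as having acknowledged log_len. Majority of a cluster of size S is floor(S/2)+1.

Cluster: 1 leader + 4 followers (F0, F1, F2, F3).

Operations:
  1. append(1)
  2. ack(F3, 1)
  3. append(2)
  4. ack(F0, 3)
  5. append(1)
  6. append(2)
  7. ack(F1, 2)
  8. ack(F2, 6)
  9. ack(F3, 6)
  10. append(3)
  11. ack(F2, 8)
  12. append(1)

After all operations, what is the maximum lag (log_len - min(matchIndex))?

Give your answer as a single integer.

Op 1: append 1 -> log_len=1
Op 2: F3 acks idx 1 -> match: F0=0 F1=0 F2=0 F3=1; commitIndex=0
Op 3: append 2 -> log_len=3
Op 4: F0 acks idx 3 -> match: F0=3 F1=0 F2=0 F3=1; commitIndex=1
Op 5: append 1 -> log_len=4
Op 6: append 2 -> log_len=6
Op 7: F1 acks idx 2 -> match: F0=3 F1=2 F2=0 F3=1; commitIndex=2
Op 8: F2 acks idx 6 -> match: F0=3 F1=2 F2=6 F3=1; commitIndex=3
Op 9: F3 acks idx 6 -> match: F0=3 F1=2 F2=6 F3=6; commitIndex=6
Op 10: append 3 -> log_len=9
Op 11: F2 acks idx 8 -> match: F0=3 F1=2 F2=8 F3=6; commitIndex=6
Op 12: append 1 -> log_len=10

Answer: 8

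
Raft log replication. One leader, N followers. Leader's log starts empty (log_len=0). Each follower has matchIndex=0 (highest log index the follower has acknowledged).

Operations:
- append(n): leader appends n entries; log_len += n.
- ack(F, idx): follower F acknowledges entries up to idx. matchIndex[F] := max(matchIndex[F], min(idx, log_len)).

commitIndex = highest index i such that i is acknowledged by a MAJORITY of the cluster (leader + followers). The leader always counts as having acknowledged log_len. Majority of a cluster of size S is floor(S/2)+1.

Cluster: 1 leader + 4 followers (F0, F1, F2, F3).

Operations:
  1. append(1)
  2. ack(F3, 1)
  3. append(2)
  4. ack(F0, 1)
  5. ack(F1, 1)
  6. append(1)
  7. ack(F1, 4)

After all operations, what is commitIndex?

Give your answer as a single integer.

Op 1: append 1 -> log_len=1
Op 2: F3 acks idx 1 -> match: F0=0 F1=0 F2=0 F3=1; commitIndex=0
Op 3: append 2 -> log_len=3
Op 4: F0 acks idx 1 -> match: F0=1 F1=0 F2=0 F3=1; commitIndex=1
Op 5: F1 acks idx 1 -> match: F0=1 F1=1 F2=0 F3=1; commitIndex=1
Op 6: append 1 -> log_len=4
Op 7: F1 acks idx 4 -> match: F0=1 F1=4 F2=0 F3=1; commitIndex=1

Answer: 1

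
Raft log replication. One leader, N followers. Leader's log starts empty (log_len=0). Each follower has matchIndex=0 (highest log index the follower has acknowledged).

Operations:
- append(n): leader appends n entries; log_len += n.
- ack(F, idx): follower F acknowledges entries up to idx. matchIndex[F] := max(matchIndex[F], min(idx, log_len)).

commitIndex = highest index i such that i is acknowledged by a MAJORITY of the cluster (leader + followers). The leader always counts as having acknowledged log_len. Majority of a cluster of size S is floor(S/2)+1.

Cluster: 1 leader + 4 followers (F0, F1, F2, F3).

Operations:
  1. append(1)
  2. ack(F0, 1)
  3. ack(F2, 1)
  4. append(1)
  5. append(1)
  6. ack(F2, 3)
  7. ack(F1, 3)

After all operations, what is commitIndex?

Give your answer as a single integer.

Answer: 3

Derivation:
Op 1: append 1 -> log_len=1
Op 2: F0 acks idx 1 -> match: F0=1 F1=0 F2=0 F3=0; commitIndex=0
Op 3: F2 acks idx 1 -> match: F0=1 F1=0 F2=1 F3=0; commitIndex=1
Op 4: append 1 -> log_len=2
Op 5: append 1 -> log_len=3
Op 6: F2 acks idx 3 -> match: F0=1 F1=0 F2=3 F3=0; commitIndex=1
Op 7: F1 acks idx 3 -> match: F0=1 F1=3 F2=3 F3=0; commitIndex=3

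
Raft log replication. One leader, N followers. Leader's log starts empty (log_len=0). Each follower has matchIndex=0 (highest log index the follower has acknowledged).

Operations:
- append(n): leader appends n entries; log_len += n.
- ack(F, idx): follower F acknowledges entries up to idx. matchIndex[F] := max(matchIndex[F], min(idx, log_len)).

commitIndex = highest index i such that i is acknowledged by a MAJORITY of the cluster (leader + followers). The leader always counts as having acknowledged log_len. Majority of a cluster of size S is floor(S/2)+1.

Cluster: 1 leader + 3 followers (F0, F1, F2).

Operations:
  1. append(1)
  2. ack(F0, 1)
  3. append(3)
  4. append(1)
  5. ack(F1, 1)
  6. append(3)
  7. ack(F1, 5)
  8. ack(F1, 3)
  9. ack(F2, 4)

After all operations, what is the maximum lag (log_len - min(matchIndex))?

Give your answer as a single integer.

Answer: 7

Derivation:
Op 1: append 1 -> log_len=1
Op 2: F0 acks idx 1 -> match: F0=1 F1=0 F2=0; commitIndex=0
Op 3: append 3 -> log_len=4
Op 4: append 1 -> log_len=5
Op 5: F1 acks idx 1 -> match: F0=1 F1=1 F2=0; commitIndex=1
Op 6: append 3 -> log_len=8
Op 7: F1 acks idx 5 -> match: F0=1 F1=5 F2=0; commitIndex=1
Op 8: F1 acks idx 3 -> match: F0=1 F1=5 F2=0; commitIndex=1
Op 9: F2 acks idx 4 -> match: F0=1 F1=5 F2=4; commitIndex=4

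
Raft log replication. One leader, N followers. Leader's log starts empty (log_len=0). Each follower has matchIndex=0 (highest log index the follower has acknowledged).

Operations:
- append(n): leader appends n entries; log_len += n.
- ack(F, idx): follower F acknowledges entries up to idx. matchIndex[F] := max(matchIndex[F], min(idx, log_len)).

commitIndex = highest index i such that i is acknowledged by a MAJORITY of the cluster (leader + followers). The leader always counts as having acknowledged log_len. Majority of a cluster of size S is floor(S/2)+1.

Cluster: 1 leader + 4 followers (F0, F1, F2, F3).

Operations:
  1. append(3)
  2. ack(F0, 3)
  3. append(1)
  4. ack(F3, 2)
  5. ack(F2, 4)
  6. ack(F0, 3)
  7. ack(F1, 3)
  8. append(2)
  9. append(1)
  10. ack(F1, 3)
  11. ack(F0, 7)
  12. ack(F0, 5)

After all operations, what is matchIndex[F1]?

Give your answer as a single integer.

Op 1: append 3 -> log_len=3
Op 2: F0 acks idx 3 -> match: F0=3 F1=0 F2=0 F3=0; commitIndex=0
Op 3: append 1 -> log_len=4
Op 4: F3 acks idx 2 -> match: F0=3 F1=0 F2=0 F3=2; commitIndex=2
Op 5: F2 acks idx 4 -> match: F0=3 F1=0 F2=4 F3=2; commitIndex=3
Op 6: F0 acks idx 3 -> match: F0=3 F1=0 F2=4 F3=2; commitIndex=3
Op 7: F1 acks idx 3 -> match: F0=3 F1=3 F2=4 F3=2; commitIndex=3
Op 8: append 2 -> log_len=6
Op 9: append 1 -> log_len=7
Op 10: F1 acks idx 3 -> match: F0=3 F1=3 F2=4 F3=2; commitIndex=3
Op 11: F0 acks idx 7 -> match: F0=7 F1=3 F2=4 F3=2; commitIndex=4
Op 12: F0 acks idx 5 -> match: F0=7 F1=3 F2=4 F3=2; commitIndex=4

Answer: 3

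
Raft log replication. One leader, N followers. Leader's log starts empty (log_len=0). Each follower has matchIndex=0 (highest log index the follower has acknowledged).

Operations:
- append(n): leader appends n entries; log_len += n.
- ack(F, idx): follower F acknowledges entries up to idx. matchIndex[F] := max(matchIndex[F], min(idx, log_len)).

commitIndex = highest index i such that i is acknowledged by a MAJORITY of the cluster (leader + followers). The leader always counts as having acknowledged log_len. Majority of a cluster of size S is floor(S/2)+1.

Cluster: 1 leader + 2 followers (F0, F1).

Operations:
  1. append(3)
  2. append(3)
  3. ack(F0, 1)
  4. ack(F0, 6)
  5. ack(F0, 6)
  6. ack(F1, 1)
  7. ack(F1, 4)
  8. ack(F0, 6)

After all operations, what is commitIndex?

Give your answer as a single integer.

Op 1: append 3 -> log_len=3
Op 2: append 3 -> log_len=6
Op 3: F0 acks idx 1 -> match: F0=1 F1=0; commitIndex=1
Op 4: F0 acks idx 6 -> match: F0=6 F1=0; commitIndex=6
Op 5: F0 acks idx 6 -> match: F0=6 F1=0; commitIndex=6
Op 6: F1 acks idx 1 -> match: F0=6 F1=1; commitIndex=6
Op 7: F1 acks idx 4 -> match: F0=6 F1=4; commitIndex=6
Op 8: F0 acks idx 6 -> match: F0=6 F1=4; commitIndex=6

Answer: 6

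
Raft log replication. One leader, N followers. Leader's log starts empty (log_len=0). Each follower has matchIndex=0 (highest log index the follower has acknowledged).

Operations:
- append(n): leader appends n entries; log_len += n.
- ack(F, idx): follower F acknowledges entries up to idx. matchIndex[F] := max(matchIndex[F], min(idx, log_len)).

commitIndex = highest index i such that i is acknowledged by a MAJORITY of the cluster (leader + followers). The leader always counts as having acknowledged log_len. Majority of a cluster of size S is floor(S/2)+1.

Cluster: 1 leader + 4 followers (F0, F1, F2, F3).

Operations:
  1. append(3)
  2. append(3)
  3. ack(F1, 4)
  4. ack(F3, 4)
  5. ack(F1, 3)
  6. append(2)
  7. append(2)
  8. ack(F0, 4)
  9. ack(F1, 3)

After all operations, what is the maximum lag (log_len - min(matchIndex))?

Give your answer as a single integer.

Op 1: append 3 -> log_len=3
Op 2: append 3 -> log_len=6
Op 3: F1 acks idx 4 -> match: F0=0 F1=4 F2=0 F3=0; commitIndex=0
Op 4: F3 acks idx 4 -> match: F0=0 F1=4 F2=0 F3=4; commitIndex=4
Op 5: F1 acks idx 3 -> match: F0=0 F1=4 F2=0 F3=4; commitIndex=4
Op 6: append 2 -> log_len=8
Op 7: append 2 -> log_len=10
Op 8: F0 acks idx 4 -> match: F0=4 F1=4 F2=0 F3=4; commitIndex=4
Op 9: F1 acks idx 3 -> match: F0=4 F1=4 F2=0 F3=4; commitIndex=4

Answer: 10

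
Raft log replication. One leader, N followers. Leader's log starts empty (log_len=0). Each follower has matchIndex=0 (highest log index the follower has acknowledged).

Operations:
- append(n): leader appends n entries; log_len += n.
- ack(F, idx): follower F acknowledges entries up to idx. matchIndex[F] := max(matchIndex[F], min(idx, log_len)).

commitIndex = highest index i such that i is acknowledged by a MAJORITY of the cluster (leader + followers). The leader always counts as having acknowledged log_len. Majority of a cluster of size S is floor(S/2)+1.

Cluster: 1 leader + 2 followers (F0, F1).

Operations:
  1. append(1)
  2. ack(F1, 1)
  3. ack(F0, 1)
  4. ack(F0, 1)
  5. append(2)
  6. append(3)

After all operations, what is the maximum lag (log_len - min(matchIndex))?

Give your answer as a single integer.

Op 1: append 1 -> log_len=1
Op 2: F1 acks idx 1 -> match: F0=0 F1=1; commitIndex=1
Op 3: F0 acks idx 1 -> match: F0=1 F1=1; commitIndex=1
Op 4: F0 acks idx 1 -> match: F0=1 F1=1; commitIndex=1
Op 5: append 2 -> log_len=3
Op 6: append 3 -> log_len=6

Answer: 5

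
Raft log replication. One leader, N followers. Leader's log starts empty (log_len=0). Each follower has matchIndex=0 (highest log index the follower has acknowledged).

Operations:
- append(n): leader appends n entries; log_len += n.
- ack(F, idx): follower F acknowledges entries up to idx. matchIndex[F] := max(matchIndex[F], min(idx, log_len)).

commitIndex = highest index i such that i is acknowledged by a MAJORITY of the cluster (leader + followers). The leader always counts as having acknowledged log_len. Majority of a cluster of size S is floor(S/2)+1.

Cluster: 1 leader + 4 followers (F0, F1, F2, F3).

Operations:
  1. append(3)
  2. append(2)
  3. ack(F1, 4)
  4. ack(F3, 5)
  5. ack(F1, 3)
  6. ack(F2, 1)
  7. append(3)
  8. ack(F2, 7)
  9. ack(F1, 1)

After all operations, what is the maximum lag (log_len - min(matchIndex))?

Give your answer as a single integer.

Op 1: append 3 -> log_len=3
Op 2: append 2 -> log_len=5
Op 3: F1 acks idx 4 -> match: F0=0 F1=4 F2=0 F3=0; commitIndex=0
Op 4: F3 acks idx 5 -> match: F0=0 F1=4 F2=0 F3=5; commitIndex=4
Op 5: F1 acks idx 3 -> match: F0=0 F1=4 F2=0 F3=5; commitIndex=4
Op 6: F2 acks idx 1 -> match: F0=0 F1=4 F2=1 F3=5; commitIndex=4
Op 7: append 3 -> log_len=8
Op 8: F2 acks idx 7 -> match: F0=0 F1=4 F2=7 F3=5; commitIndex=5
Op 9: F1 acks idx 1 -> match: F0=0 F1=4 F2=7 F3=5; commitIndex=5

Answer: 8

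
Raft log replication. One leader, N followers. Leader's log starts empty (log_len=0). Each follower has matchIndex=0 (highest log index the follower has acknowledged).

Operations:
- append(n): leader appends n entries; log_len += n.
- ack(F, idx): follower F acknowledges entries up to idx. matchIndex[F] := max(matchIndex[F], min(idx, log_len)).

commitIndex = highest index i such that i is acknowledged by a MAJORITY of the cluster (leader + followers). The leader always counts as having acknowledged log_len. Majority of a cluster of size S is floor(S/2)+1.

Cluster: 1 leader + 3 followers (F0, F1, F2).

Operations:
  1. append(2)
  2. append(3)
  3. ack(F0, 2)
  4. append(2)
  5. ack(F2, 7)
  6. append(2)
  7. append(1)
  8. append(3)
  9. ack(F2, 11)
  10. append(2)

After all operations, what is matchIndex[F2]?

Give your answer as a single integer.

Op 1: append 2 -> log_len=2
Op 2: append 3 -> log_len=5
Op 3: F0 acks idx 2 -> match: F0=2 F1=0 F2=0; commitIndex=0
Op 4: append 2 -> log_len=7
Op 5: F2 acks idx 7 -> match: F0=2 F1=0 F2=7; commitIndex=2
Op 6: append 2 -> log_len=9
Op 7: append 1 -> log_len=10
Op 8: append 3 -> log_len=13
Op 9: F2 acks idx 11 -> match: F0=2 F1=0 F2=11; commitIndex=2
Op 10: append 2 -> log_len=15

Answer: 11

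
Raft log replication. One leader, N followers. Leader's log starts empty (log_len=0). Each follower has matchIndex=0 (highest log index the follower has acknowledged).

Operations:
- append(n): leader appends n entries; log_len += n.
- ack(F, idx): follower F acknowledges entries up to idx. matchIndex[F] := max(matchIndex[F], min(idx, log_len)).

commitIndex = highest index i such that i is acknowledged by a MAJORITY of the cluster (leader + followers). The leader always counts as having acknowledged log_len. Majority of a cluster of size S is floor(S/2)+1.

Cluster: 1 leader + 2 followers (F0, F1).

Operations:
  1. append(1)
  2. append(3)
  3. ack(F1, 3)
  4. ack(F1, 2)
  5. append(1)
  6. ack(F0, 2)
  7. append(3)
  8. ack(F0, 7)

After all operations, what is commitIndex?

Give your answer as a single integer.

Answer: 7

Derivation:
Op 1: append 1 -> log_len=1
Op 2: append 3 -> log_len=4
Op 3: F1 acks idx 3 -> match: F0=0 F1=3; commitIndex=3
Op 4: F1 acks idx 2 -> match: F0=0 F1=3; commitIndex=3
Op 5: append 1 -> log_len=5
Op 6: F0 acks idx 2 -> match: F0=2 F1=3; commitIndex=3
Op 7: append 3 -> log_len=8
Op 8: F0 acks idx 7 -> match: F0=7 F1=3; commitIndex=7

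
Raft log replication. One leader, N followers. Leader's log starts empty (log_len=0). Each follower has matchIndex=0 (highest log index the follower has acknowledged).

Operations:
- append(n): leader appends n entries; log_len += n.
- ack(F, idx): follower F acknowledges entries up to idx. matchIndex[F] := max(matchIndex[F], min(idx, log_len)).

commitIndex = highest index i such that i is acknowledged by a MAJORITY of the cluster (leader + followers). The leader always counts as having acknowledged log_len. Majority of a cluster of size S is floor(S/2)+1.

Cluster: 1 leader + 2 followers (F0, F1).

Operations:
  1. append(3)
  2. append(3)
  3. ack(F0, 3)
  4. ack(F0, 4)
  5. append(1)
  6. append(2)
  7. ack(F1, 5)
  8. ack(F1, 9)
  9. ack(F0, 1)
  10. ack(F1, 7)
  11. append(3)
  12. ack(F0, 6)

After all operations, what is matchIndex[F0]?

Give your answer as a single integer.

Op 1: append 3 -> log_len=3
Op 2: append 3 -> log_len=6
Op 3: F0 acks idx 3 -> match: F0=3 F1=0; commitIndex=3
Op 4: F0 acks idx 4 -> match: F0=4 F1=0; commitIndex=4
Op 5: append 1 -> log_len=7
Op 6: append 2 -> log_len=9
Op 7: F1 acks idx 5 -> match: F0=4 F1=5; commitIndex=5
Op 8: F1 acks idx 9 -> match: F0=4 F1=9; commitIndex=9
Op 9: F0 acks idx 1 -> match: F0=4 F1=9; commitIndex=9
Op 10: F1 acks idx 7 -> match: F0=4 F1=9; commitIndex=9
Op 11: append 3 -> log_len=12
Op 12: F0 acks idx 6 -> match: F0=6 F1=9; commitIndex=9

Answer: 6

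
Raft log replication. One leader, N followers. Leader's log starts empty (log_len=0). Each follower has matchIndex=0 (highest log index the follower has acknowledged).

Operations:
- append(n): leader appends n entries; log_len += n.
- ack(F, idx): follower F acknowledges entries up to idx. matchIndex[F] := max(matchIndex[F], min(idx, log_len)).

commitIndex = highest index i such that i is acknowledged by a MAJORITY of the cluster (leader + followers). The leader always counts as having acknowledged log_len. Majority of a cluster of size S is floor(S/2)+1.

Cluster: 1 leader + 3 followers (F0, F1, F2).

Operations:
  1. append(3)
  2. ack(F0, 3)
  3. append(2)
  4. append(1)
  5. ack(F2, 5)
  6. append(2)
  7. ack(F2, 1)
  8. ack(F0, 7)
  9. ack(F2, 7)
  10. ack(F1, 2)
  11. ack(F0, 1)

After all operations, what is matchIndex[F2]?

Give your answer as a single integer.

Answer: 7

Derivation:
Op 1: append 3 -> log_len=3
Op 2: F0 acks idx 3 -> match: F0=3 F1=0 F2=0; commitIndex=0
Op 3: append 2 -> log_len=5
Op 4: append 1 -> log_len=6
Op 5: F2 acks idx 5 -> match: F0=3 F1=0 F2=5; commitIndex=3
Op 6: append 2 -> log_len=8
Op 7: F2 acks idx 1 -> match: F0=3 F1=0 F2=5; commitIndex=3
Op 8: F0 acks idx 7 -> match: F0=7 F1=0 F2=5; commitIndex=5
Op 9: F2 acks idx 7 -> match: F0=7 F1=0 F2=7; commitIndex=7
Op 10: F1 acks idx 2 -> match: F0=7 F1=2 F2=7; commitIndex=7
Op 11: F0 acks idx 1 -> match: F0=7 F1=2 F2=7; commitIndex=7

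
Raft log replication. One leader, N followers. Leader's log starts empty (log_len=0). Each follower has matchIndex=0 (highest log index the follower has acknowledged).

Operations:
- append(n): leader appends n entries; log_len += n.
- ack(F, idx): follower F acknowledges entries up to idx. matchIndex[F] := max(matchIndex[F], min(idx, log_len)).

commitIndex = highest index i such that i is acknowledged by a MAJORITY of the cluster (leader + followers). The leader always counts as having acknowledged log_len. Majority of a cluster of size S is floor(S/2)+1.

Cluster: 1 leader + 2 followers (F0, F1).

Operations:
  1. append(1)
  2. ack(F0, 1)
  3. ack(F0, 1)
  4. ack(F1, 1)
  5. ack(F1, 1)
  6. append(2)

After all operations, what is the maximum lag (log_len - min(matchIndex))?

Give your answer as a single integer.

Op 1: append 1 -> log_len=1
Op 2: F0 acks idx 1 -> match: F0=1 F1=0; commitIndex=1
Op 3: F0 acks idx 1 -> match: F0=1 F1=0; commitIndex=1
Op 4: F1 acks idx 1 -> match: F0=1 F1=1; commitIndex=1
Op 5: F1 acks idx 1 -> match: F0=1 F1=1; commitIndex=1
Op 6: append 2 -> log_len=3

Answer: 2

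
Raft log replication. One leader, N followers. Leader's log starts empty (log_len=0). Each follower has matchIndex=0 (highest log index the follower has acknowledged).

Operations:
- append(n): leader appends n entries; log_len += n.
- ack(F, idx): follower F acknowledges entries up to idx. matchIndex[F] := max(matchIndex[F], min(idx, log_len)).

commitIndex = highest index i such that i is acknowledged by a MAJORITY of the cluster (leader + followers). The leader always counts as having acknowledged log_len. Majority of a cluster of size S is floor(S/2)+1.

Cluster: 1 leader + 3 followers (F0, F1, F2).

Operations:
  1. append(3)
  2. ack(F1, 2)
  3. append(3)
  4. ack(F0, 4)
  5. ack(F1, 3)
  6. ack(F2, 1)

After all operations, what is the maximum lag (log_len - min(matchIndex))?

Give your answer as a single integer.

Answer: 5

Derivation:
Op 1: append 3 -> log_len=3
Op 2: F1 acks idx 2 -> match: F0=0 F1=2 F2=0; commitIndex=0
Op 3: append 3 -> log_len=6
Op 4: F0 acks idx 4 -> match: F0=4 F1=2 F2=0; commitIndex=2
Op 5: F1 acks idx 3 -> match: F0=4 F1=3 F2=0; commitIndex=3
Op 6: F2 acks idx 1 -> match: F0=4 F1=3 F2=1; commitIndex=3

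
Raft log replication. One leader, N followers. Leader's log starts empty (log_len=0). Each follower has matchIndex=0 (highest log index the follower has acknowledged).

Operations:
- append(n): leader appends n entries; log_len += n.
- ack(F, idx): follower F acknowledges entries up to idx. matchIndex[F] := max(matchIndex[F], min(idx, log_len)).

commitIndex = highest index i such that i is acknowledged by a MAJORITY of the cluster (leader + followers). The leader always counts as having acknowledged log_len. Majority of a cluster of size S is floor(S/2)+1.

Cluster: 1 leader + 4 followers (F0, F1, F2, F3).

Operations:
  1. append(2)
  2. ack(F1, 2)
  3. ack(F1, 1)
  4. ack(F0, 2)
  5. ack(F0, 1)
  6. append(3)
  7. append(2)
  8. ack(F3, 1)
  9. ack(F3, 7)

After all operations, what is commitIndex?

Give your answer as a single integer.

Answer: 2

Derivation:
Op 1: append 2 -> log_len=2
Op 2: F1 acks idx 2 -> match: F0=0 F1=2 F2=0 F3=0; commitIndex=0
Op 3: F1 acks idx 1 -> match: F0=0 F1=2 F2=0 F3=0; commitIndex=0
Op 4: F0 acks idx 2 -> match: F0=2 F1=2 F2=0 F3=0; commitIndex=2
Op 5: F0 acks idx 1 -> match: F0=2 F1=2 F2=0 F3=0; commitIndex=2
Op 6: append 3 -> log_len=5
Op 7: append 2 -> log_len=7
Op 8: F3 acks idx 1 -> match: F0=2 F1=2 F2=0 F3=1; commitIndex=2
Op 9: F3 acks idx 7 -> match: F0=2 F1=2 F2=0 F3=7; commitIndex=2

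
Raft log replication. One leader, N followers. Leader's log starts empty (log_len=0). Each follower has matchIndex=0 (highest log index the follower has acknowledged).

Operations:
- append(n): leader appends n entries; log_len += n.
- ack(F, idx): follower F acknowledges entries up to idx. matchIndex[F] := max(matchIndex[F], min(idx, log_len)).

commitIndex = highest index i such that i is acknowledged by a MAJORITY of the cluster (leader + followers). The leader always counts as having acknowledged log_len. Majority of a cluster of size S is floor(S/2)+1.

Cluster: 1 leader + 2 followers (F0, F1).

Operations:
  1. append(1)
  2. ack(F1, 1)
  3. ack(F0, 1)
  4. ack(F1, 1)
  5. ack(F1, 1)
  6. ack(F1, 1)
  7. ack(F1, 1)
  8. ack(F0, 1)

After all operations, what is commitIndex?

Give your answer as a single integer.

Op 1: append 1 -> log_len=1
Op 2: F1 acks idx 1 -> match: F0=0 F1=1; commitIndex=1
Op 3: F0 acks idx 1 -> match: F0=1 F1=1; commitIndex=1
Op 4: F1 acks idx 1 -> match: F0=1 F1=1; commitIndex=1
Op 5: F1 acks idx 1 -> match: F0=1 F1=1; commitIndex=1
Op 6: F1 acks idx 1 -> match: F0=1 F1=1; commitIndex=1
Op 7: F1 acks idx 1 -> match: F0=1 F1=1; commitIndex=1
Op 8: F0 acks idx 1 -> match: F0=1 F1=1; commitIndex=1

Answer: 1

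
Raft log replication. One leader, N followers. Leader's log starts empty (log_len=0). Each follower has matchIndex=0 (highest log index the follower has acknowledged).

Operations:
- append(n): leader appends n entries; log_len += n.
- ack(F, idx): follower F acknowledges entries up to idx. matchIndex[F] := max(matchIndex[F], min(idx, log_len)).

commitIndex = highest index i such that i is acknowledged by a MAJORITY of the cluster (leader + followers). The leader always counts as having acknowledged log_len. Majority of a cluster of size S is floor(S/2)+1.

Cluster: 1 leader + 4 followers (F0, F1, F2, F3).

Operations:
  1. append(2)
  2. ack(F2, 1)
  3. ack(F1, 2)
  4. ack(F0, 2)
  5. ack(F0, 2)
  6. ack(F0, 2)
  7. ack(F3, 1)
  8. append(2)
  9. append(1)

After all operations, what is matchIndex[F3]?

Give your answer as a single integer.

Op 1: append 2 -> log_len=2
Op 2: F2 acks idx 1 -> match: F0=0 F1=0 F2=1 F3=0; commitIndex=0
Op 3: F1 acks idx 2 -> match: F0=0 F1=2 F2=1 F3=0; commitIndex=1
Op 4: F0 acks idx 2 -> match: F0=2 F1=2 F2=1 F3=0; commitIndex=2
Op 5: F0 acks idx 2 -> match: F0=2 F1=2 F2=1 F3=0; commitIndex=2
Op 6: F0 acks idx 2 -> match: F0=2 F1=2 F2=1 F3=0; commitIndex=2
Op 7: F3 acks idx 1 -> match: F0=2 F1=2 F2=1 F3=1; commitIndex=2
Op 8: append 2 -> log_len=4
Op 9: append 1 -> log_len=5

Answer: 1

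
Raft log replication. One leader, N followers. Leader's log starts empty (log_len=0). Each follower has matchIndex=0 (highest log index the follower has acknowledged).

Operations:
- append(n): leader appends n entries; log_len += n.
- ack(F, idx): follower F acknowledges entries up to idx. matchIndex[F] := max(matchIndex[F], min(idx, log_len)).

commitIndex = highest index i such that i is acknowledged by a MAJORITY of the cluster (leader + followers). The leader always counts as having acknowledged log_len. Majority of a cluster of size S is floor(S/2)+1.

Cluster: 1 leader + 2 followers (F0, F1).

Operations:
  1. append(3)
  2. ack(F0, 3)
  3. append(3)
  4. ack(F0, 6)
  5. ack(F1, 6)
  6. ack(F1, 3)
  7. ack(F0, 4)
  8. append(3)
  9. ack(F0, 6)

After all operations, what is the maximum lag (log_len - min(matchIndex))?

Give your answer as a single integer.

Answer: 3

Derivation:
Op 1: append 3 -> log_len=3
Op 2: F0 acks idx 3 -> match: F0=3 F1=0; commitIndex=3
Op 3: append 3 -> log_len=6
Op 4: F0 acks idx 6 -> match: F0=6 F1=0; commitIndex=6
Op 5: F1 acks idx 6 -> match: F0=6 F1=6; commitIndex=6
Op 6: F1 acks idx 3 -> match: F0=6 F1=6; commitIndex=6
Op 7: F0 acks idx 4 -> match: F0=6 F1=6; commitIndex=6
Op 8: append 3 -> log_len=9
Op 9: F0 acks idx 6 -> match: F0=6 F1=6; commitIndex=6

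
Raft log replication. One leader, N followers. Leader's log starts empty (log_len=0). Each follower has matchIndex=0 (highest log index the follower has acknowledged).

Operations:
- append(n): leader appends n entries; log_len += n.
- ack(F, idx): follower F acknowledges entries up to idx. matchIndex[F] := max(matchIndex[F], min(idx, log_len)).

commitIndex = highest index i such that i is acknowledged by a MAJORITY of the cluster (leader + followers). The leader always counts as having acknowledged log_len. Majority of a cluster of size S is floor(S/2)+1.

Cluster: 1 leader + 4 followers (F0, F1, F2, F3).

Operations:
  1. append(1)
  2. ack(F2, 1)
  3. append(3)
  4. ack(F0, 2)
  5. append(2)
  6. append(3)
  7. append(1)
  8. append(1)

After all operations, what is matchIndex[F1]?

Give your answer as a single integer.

Op 1: append 1 -> log_len=1
Op 2: F2 acks idx 1 -> match: F0=0 F1=0 F2=1 F3=0; commitIndex=0
Op 3: append 3 -> log_len=4
Op 4: F0 acks idx 2 -> match: F0=2 F1=0 F2=1 F3=0; commitIndex=1
Op 5: append 2 -> log_len=6
Op 6: append 3 -> log_len=9
Op 7: append 1 -> log_len=10
Op 8: append 1 -> log_len=11

Answer: 0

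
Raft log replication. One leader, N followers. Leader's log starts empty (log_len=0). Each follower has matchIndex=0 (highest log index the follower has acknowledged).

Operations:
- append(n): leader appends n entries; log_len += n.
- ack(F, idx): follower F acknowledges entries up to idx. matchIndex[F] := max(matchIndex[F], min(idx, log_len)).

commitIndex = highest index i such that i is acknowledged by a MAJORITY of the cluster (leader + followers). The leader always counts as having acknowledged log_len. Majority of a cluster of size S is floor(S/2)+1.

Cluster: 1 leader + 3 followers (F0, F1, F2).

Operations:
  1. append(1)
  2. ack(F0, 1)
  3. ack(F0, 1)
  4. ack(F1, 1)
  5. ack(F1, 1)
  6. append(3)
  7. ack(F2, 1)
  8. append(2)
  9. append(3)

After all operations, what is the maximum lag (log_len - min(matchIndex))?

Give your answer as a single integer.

Op 1: append 1 -> log_len=1
Op 2: F0 acks idx 1 -> match: F0=1 F1=0 F2=0; commitIndex=0
Op 3: F0 acks idx 1 -> match: F0=1 F1=0 F2=0; commitIndex=0
Op 4: F1 acks idx 1 -> match: F0=1 F1=1 F2=0; commitIndex=1
Op 5: F1 acks idx 1 -> match: F0=1 F1=1 F2=0; commitIndex=1
Op 6: append 3 -> log_len=4
Op 7: F2 acks idx 1 -> match: F0=1 F1=1 F2=1; commitIndex=1
Op 8: append 2 -> log_len=6
Op 9: append 3 -> log_len=9

Answer: 8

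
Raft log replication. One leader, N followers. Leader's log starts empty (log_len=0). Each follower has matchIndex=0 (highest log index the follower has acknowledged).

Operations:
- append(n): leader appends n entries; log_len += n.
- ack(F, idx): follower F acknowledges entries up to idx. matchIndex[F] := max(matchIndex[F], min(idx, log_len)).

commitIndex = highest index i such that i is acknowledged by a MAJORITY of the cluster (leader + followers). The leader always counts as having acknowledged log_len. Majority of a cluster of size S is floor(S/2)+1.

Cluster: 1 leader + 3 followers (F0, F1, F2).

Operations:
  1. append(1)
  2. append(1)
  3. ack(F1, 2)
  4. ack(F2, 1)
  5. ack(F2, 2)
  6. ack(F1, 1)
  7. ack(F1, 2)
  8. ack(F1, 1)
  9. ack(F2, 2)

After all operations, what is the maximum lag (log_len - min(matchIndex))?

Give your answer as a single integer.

Op 1: append 1 -> log_len=1
Op 2: append 1 -> log_len=2
Op 3: F1 acks idx 2 -> match: F0=0 F1=2 F2=0; commitIndex=0
Op 4: F2 acks idx 1 -> match: F0=0 F1=2 F2=1; commitIndex=1
Op 5: F2 acks idx 2 -> match: F0=0 F1=2 F2=2; commitIndex=2
Op 6: F1 acks idx 1 -> match: F0=0 F1=2 F2=2; commitIndex=2
Op 7: F1 acks idx 2 -> match: F0=0 F1=2 F2=2; commitIndex=2
Op 8: F1 acks idx 1 -> match: F0=0 F1=2 F2=2; commitIndex=2
Op 9: F2 acks idx 2 -> match: F0=0 F1=2 F2=2; commitIndex=2

Answer: 2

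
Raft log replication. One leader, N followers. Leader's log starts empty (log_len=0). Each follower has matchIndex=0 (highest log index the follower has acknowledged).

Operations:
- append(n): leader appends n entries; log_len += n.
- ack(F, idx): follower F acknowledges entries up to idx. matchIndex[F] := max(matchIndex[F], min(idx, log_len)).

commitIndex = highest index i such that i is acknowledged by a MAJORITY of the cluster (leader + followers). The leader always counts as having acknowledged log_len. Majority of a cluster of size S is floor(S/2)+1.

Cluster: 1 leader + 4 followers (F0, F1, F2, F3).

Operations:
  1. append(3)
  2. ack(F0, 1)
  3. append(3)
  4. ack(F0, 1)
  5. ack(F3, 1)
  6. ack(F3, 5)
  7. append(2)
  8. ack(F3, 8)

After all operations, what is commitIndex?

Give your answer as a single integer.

Op 1: append 3 -> log_len=3
Op 2: F0 acks idx 1 -> match: F0=1 F1=0 F2=0 F3=0; commitIndex=0
Op 3: append 3 -> log_len=6
Op 4: F0 acks idx 1 -> match: F0=1 F1=0 F2=0 F3=0; commitIndex=0
Op 5: F3 acks idx 1 -> match: F0=1 F1=0 F2=0 F3=1; commitIndex=1
Op 6: F3 acks idx 5 -> match: F0=1 F1=0 F2=0 F3=5; commitIndex=1
Op 7: append 2 -> log_len=8
Op 8: F3 acks idx 8 -> match: F0=1 F1=0 F2=0 F3=8; commitIndex=1

Answer: 1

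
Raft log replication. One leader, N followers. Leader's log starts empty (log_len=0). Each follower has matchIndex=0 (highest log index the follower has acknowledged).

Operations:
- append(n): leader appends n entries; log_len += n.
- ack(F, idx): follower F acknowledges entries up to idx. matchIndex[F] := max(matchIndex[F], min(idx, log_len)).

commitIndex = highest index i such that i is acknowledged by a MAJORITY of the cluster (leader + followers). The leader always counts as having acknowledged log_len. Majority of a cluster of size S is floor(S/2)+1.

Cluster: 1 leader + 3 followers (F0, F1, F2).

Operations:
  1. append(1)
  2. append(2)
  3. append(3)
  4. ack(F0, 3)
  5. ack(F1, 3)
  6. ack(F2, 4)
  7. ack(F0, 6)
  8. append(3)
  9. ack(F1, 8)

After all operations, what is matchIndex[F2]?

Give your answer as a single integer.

Op 1: append 1 -> log_len=1
Op 2: append 2 -> log_len=3
Op 3: append 3 -> log_len=6
Op 4: F0 acks idx 3 -> match: F0=3 F1=0 F2=0; commitIndex=0
Op 5: F1 acks idx 3 -> match: F0=3 F1=3 F2=0; commitIndex=3
Op 6: F2 acks idx 4 -> match: F0=3 F1=3 F2=4; commitIndex=3
Op 7: F0 acks idx 6 -> match: F0=6 F1=3 F2=4; commitIndex=4
Op 8: append 3 -> log_len=9
Op 9: F1 acks idx 8 -> match: F0=6 F1=8 F2=4; commitIndex=6

Answer: 4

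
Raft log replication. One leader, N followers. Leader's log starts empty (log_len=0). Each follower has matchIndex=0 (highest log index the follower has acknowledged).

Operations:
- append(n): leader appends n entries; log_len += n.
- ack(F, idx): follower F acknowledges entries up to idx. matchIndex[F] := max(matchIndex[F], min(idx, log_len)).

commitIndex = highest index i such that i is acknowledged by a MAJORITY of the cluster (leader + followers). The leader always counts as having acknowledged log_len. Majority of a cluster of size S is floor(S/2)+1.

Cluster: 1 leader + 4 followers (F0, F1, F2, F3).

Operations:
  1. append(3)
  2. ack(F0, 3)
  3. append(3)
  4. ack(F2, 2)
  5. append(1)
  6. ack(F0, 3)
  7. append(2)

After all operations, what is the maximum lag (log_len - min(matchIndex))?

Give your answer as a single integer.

Answer: 9

Derivation:
Op 1: append 3 -> log_len=3
Op 2: F0 acks idx 3 -> match: F0=3 F1=0 F2=0 F3=0; commitIndex=0
Op 3: append 3 -> log_len=6
Op 4: F2 acks idx 2 -> match: F0=3 F1=0 F2=2 F3=0; commitIndex=2
Op 5: append 1 -> log_len=7
Op 6: F0 acks idx 3 -> match: F0=3 F1=0 F2=2 F3=0; commitIndex=2
Op 7: append 2 -> log_len=9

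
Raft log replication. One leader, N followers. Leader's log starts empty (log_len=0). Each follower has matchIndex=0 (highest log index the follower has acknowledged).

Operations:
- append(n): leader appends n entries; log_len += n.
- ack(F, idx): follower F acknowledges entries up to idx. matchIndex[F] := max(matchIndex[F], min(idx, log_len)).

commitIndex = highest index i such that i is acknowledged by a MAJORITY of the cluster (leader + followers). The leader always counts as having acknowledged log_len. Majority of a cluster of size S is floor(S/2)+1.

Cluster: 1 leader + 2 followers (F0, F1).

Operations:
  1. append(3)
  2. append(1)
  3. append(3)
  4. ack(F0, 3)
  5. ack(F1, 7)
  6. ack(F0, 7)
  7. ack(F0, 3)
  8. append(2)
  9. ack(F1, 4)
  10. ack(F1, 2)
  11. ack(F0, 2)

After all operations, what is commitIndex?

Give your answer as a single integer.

Answer: 7

Derivation:
Op 1: append 3 -> log_len=3
Op 2: append 1 -> log_len=4
Op 3: append 3 -> log_len=7
Op 4: F0 acks idx 3 -> match: F0=3 F1=0; commitIndex=3
Op 5: F1 acks idx 7 -> match: F0=3 F1=7; commitIndex=7
Op 6: F0 acks idx 7 -> match: F0=7 F1=7; commitIndex=7
Op 7: F0 acks idx 3 -> match: F0=7 F1=7; commitIndex=7
Op 8: append 2 -> log_len=9
Op 9: F1 acks idx 4 -> match: F0=7 F1=7; commitIndex=7
Op 10: F1 acks idx 2 -> match: F0=7 F1=7; commitIndex=7
Op 11: F0 acks idx 2 -> match: F0=7 F1=7; commitIndex=7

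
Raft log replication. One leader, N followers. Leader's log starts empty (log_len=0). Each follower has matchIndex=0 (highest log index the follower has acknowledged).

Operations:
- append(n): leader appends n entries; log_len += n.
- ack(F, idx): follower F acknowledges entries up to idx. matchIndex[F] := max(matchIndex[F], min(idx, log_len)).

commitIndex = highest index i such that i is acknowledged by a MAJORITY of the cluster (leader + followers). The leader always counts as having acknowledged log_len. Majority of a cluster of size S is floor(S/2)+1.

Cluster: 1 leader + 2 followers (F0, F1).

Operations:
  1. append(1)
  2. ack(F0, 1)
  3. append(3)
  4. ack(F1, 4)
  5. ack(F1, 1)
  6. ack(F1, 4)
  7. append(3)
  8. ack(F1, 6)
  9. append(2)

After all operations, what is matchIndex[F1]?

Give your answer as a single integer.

Answer: 6

Derivation:
Op 1: append 1 -> log_len=1
Op 2: F0 acks idx 1 -> match: F0=1 F1=0; commitIndex=1
Op 3: append 3 -> log_len=4
Op 4: F1 acks idx 4 -> match: F0=1 F1=4; commitIndex=4
Op 5: F1 acks idx 1 -> match: F0=1 F1=4; commitIndex=4
Op 6: F1 acks idx 4 -> match: F0=1 F1=4; commitIndex=4
Op 7: append 3 -> log_len=7
Op 8: F1 acks idx 6 -> match: F0=1 F1=6; commitIndex=6
Op 9: append 2 -> log_len=9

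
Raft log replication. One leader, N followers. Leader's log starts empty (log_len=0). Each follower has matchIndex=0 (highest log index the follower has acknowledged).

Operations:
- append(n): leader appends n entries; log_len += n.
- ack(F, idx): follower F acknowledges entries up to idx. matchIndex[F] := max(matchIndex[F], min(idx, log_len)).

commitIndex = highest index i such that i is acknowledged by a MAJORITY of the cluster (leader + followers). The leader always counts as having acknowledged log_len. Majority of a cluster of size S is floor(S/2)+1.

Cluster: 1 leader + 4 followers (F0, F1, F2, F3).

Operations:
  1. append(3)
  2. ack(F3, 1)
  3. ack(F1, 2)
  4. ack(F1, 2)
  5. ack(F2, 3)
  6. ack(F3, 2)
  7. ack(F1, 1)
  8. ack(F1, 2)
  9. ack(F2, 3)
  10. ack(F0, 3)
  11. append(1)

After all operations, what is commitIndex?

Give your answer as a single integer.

Answer: 3

Derivation:
Op 1: append 3 -> log_len=3
Op 2: F3 acks idx 1 -> match: F0=0 F1=0 F2=0 F3=1; commitIndex=0
Op 3: F1 acks idx 2 -> match: F0=0 F1=2 F2=0 F3=1; commitIndex=1
Op 4: F1 acks idx 2 -> match: F0=0 F1=2 F2=0 F3=1; commitIndex=1
Op 5: F2 acks idx 3 -> match: F0=0 F1=2 F2=3 F3=1; commitIndex=2
Op 6: F3 acks idx 2 -> match: F0=0 F1=2 F2=3 F3=2; commitIndex=2
Op 7: F1 acks idx 1 -> match: F0=0 F1=2 F2=3 F3=2; commitIndex=2
Op 8: F1 acks idx 2 -> match: F0=0 F1=2 F2=3 F3=2; commitIndex=2
Op 9: F2 acks idx 3 -> match: F0=0 F1=2 F2=3 F3=2; commitIndex=2
Op 10: F0 acks idx 3 -> match: F0=3 F1=2 F2=3 F3=2; commitIndex=3
Op 11: append 1 -> log_len=4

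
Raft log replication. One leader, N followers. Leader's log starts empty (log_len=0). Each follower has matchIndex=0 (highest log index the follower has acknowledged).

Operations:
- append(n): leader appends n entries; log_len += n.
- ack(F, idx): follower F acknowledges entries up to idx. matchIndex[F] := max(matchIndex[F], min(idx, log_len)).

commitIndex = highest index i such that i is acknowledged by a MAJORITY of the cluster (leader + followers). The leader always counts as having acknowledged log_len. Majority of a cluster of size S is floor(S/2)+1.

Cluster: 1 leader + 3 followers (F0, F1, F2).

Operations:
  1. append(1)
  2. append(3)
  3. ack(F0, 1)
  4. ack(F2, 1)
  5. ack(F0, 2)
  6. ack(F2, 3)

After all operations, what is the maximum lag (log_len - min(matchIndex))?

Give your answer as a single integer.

Answer: 4

Derivation:
Op 1: append 1 -> log_len=1
Op 2: append 3 -> log_len=4
Op 3: F0 acks idx 1 -> match: F0=1 F1=0 F2=0; commitIndex=0
Op 4: F2 acks idx 1 -> match: F0=1 F1=0 F2=1; commitIndex=1
Op 5: F0 acks idx 2 -> match: F0=2 F1=0 F2=1; commitIndex=1
Op 6: F2 acks idx 3 -> match: F0=2 F1=0 F2=3; commitIndex=2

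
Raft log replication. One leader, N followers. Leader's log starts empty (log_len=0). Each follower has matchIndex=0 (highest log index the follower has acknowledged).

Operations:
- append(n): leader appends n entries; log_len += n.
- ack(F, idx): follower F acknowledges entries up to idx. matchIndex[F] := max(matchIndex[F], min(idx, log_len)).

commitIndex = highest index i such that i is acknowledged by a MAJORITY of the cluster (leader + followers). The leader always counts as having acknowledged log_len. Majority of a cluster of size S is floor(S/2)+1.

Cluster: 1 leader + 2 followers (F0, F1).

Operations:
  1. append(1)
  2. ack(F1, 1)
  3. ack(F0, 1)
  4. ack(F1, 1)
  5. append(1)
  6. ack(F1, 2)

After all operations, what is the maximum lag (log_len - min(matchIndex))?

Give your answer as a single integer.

Op 1: append 1 -> log_len=1
Op 2: F1 acks idx 1 -> match: F0=0 F1=1; commitIndex=1
Op 3: F0 acks idx 1 -> match: F0=1 F1=1; commitIndex=1
Op 4: F1 acks idx 1 -> match: F0=1 F1=1; commitIndex=1
Op 5: append 1 -> log_len=2
Op 6: F1 acks idx 2 -> match: F0=1 F1=2; commitIndex=2

Answer: 1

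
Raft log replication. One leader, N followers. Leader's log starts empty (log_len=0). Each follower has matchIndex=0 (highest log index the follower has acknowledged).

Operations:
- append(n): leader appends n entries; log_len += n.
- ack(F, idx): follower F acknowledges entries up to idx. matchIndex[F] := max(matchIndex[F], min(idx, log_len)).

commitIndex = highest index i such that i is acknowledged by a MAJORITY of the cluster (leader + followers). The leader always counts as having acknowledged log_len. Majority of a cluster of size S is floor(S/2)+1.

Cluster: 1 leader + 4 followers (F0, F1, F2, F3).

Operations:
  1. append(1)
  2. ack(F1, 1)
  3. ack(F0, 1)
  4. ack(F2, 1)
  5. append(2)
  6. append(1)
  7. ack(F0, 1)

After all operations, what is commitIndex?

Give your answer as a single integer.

Op 1: append 1 -> log_len=1
Op 2: F1 acks idx 1 -> match: F0=0 F1=1 F2=0 F3=0; commitIndex=0
Op 3: F0 acks idx 1 -> match: F0=1 F1=1 F2=0 F3=0; commitIndex=1
Op 4: F2 acks idx 1 -> match: F0=1 F1=1 F2=1 F3=0; commitIndex=1
Op 5: append 2 -> log_len=3
Op 6: append 1 -> log_len=4
Op 7: F0 acks idx 1 -> match: F0=1 F1=1 F2=1 F3=0; commitIndex=1

Answer: 1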